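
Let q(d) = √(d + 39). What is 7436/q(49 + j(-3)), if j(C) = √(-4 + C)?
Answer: 7436/√(88 + I*√7) ≈ 792.41 - 11.909*I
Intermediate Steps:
q(d) = √(39 + d)
7436/q(49 + j(-3)) = 7436/(√(39 + (49 + √(-4 - 3)))) = 7436/(√(39 + (49 + √(-7)))) = 7436/(√(39 + (49 + I*√7))) = 7436/(√(88 + I*√7)) = 7436/√(88 + I*√7)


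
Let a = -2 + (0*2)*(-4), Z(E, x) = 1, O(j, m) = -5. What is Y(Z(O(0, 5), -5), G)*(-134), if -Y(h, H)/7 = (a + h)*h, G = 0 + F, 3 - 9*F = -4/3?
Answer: -938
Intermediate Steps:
F = 13/27 (F = ⅓ - (-4)/(9*3) = ⅓ - ⅑*(-4/3) = ⅓ + 4/27 = 13/27 ≈ 0.48148)
G = 13/27 (G = 0 + 13/27 = 13/27 ≈ 0.48148)
a = -2 (a = -2 + 0*(-4) = -2 + 0 = -2)
Y(h, H) = -7*h*(-2 + h) (Y(h, H) = -7*(-2 + h)*h = -7*h*(-2 + h))
Y(Z(O(0, 5), -5), G)*(-134) = (7*1*(2 - 1*1))*(-134) = (7*1*(2 - 1))*(-134) = (7*1*1)*(-134) = 7*(-134) = -938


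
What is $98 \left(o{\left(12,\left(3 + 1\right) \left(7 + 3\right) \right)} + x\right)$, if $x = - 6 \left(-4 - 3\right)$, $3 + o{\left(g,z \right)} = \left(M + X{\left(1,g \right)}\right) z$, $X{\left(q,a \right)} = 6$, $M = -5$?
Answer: $7742$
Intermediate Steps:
$o{\left(g,z \right)} = -3 + z$ ($o{\left(g,z \right)} = -3 + \left(-5 + 6\right) z = -3 + 1 z = -3 + z$)
$x = 42$ ($x = \left(-6\right) \left(-7\right) = 42$)
$98 \left(o{\left(12,\left(3 + 1\right) \left(7 + 3\right) \right)} + x\right) = 98 \left(\left(-3 + \left(3 + 1\right) \left(7 + 3\right)\right) + 42\right) = 98 \left(\left(-3 + 4 \cdot 10\right) + 42\right) = 98 \left(\left(-3 + 40\right) + 42\right) = 98 \left(37 + 42\right) = 98 \cdot 79 = 7742$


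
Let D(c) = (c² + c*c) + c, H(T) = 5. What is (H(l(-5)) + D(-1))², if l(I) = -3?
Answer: 36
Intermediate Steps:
D(c) = c + 2*c² (D(c) = (c² + c²) + c = 2*c² + c = c + 2*c²)
(H(l(-5)) + D(-1))² = (5 - (1 + 2*(-1)))² = (5 - (1 - 2))² = (5 - 1*(-1))² = (5 + 1)² = 6² = 36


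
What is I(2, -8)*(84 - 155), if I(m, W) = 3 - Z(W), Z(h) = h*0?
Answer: -213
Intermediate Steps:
Z(h) = 0
I(m, W) = 3 (I(m, W) = 3 - 1*0 = 3 + 0 = 3)
I(2, -8)*(84 - 155) = 3*(84 - 155) = 3*(-71) = -213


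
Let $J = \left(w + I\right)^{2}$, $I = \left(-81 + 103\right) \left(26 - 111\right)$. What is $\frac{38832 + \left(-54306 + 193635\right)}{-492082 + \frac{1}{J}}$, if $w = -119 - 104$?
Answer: $- \frac{260153602163}{718546173739} \approx -0.36206$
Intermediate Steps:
$w = -223$
$I = -1870$ ($I = 22 \left(-85\right) = -1870$)
$J = 4380649$ ($J = \left(-223 - 1870\right)^{2} = \left(-2093\right)^{2} = 4380649$)
$\frac{38832 + \left(-54306 + 193635\right)}{-492082 + \frac{1}{J}} = \frac{38832 + \left(-54306 + 193635\right)}{-492082 + \frac{1}{4380649}} = \frac{38832 + 139329}{-492082 + \frac{1}{4380649}} = \frac{178161}{- \frac{2155638521217}{4380649}} = 178161 \left(- \frac{4380649}{2155638521217}\right) = - \frac{260153602163}{718546173739}$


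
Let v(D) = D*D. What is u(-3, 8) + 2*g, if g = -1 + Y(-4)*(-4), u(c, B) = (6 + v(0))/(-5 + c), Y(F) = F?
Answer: 117/4 ≈ 29.250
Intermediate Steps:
v(D) = D²
u(c, B) = 6/(-5 + c) (u(c, B) = (6 + 0²)/(-5 + c) = (6 + 0)/(-5 + c) = 6/(-5 + c))
g = 15 (g = -1 - 4*(-4) = -1 + 16 = 15)
u(-3, 8) + 2*g = 6/(-5 - 3) + 2*15 = 6/(-8) + 30 = 6*(-⅛) + 30 = -¾ + 30 = 117/4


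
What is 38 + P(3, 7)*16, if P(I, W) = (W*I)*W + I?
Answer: 2438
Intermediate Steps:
P(I, W) = I + I*W² (P(I, W) = (I*W)*W + I = I*W² + I = I + I*W²)
38 + P(3, 7)*16 = 38 + (3*(1 + 7²))*16 = 38 + (3*(1 + 49))*16 = 38 + (3*50)*16 = 38 + 150*16 = 38 + 2400 = 2438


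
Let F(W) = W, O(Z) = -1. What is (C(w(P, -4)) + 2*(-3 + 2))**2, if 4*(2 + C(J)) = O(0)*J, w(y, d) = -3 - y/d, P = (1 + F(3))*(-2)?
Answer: 121/16 ≈ 7.5625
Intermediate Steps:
P = -8 (P = (1 + 3)*(-2) = 4*(-2) = -8)
w(y, d) = -3 - y/d
C(J) = -2 - J/4 (C(J) = -2 + (-J)/4 = -2 - J/4)
(C(w(P, -4)) + 2*(-3 + 2))**2 = ((-2 - (-3 - 1*(-8)/(-4))/4) + 2*(-3 + 2))**2 = ((-2 - (-3 - 1*(-8)*(-1/4))/4) + 2*(-1))**2 = ((-2 - (-3 - 2)/4) - 2)**2 = ((-2 - 1/4*(-5)) - 2)**2 = ((-2 + 5/4) - 2)**2 = (-3/4 - 2)**2 = (-11/4)**2 = 121/16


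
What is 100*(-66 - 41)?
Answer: -10700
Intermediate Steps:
100*(-66 - 41) = 100*(-107) = -10700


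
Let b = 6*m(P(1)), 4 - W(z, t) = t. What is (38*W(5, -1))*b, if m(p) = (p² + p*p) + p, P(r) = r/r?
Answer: 3420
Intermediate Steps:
P(r) = 1
W(z, t) = 4 - t
m(p) = p + 2*p² (m(p) = (p² + p²) + p = 2*p² + p = p + 2*p²)
b = 18 (b = 6*(1*(1 + 2*1)) = 6*(1*(1 + 2)) = 6*(1*3) = 6*3 = 18)
(38*W(5, -1))*b = (38*(4 - 1*(-1)))*18 = (38*(4 + 1))*18 = (38*5)*18 = 190*18 = 3420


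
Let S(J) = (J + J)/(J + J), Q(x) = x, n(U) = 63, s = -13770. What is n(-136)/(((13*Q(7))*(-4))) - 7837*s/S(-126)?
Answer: 5611605471/52 ≈ 1.0792e+8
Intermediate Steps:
S(J) = 1 (S(J) = (2*J)/((2*J)) = (2*J)*(1/(2*J)) = 1)
n(-136)/(((13*Q(7))*(-4))) - 7837*s/S(-126) = 63/(((13*7)*(-4))) - 7837/(1/(-13770)) = 63/((91*(-4))) - 7837/(1*(-1/13770)) = 63/(-364) - 7837/(-1/13770) = 63*(-1/364) - 7837*(-13770) = -9/52 + 107915490 = 5611605471/52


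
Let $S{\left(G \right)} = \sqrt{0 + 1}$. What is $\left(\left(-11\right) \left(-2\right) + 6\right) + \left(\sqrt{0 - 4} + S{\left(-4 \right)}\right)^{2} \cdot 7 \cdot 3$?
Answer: $-35 + 84 i \approx -35.0 + 84.0 i$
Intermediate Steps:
$S{\left(G \right)} = 1$ ($S{\left(G \right)} = \sqrt{1} = 1$)
$\left(\left(-11\right) \left(-2\right) + 6\right) + \left(\sqrt{0 - 4} + S{\left(-4 \right)}\right)^{2} \cdot 7 \cdot 3 = \left(\left(-11\right) \left(-2\right) + 6\right) + \left(\sqrt{0 - 4} + 1\right)^{2} \cdot 7 \cdot 3 = \left(22 + 6\right) + \left(\sqrt{-4} + 1\right)^{2} \cdot 21 = 28 + \left(2 i + 1\right)^{2} \cdot 21 = 28 + \left(1 + 2 i\right)^{2} \cdot 21 = 28 + 21 \left(1 + 2 i\right)^{2}$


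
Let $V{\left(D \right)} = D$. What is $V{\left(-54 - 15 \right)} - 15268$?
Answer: $-15337$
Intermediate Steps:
$V{\left(-54 - 15 \right)} - 15268 = \left(-54 - 15\right) - 15268 = -69 - 15268 = -15337$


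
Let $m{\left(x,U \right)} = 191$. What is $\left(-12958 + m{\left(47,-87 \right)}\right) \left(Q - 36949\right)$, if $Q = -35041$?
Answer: $919096330$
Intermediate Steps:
$\left(-12958 + m{\left(47,-87 \right)}\right) \left(Q - 36949\right) = \left(-12958 + 191\right) \left(-35041 - 36949\right) = \left(-12767\right) \left(-71990\right) = 919096330$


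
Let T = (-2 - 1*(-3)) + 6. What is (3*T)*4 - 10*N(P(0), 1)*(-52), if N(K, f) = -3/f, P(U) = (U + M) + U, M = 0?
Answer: -1476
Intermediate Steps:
P(U) = 2*U (P(U) = (U + 0) + U = U + U = 2*U)
T = 7 (T = (-2 + 3) + 6 = 1 + 6 = 7)
(3*T)*4 - 10*N(P(0), 1)*(-52) = (3*7)*4 - (-30)/1*(-52) = 21*4 - (-30)*(-52) = 84 - 10*(-3)*(-52) = 84 + 30*(-52) = 84 - 1560 = -1476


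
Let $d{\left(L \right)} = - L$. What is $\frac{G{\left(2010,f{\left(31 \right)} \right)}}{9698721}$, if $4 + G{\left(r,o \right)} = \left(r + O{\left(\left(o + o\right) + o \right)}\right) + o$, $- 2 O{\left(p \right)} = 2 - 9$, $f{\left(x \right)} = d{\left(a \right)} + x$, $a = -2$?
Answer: $\frac{215}{1020918} \approx 0.00021059$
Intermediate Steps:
$f{\left(x \right)} = 2 + x$ ($f{\left(x \right)} = \left(-1\right) \left(-2\right) + x = 2 + x$)
$O{\left(p \right)} = \frac{7}{2}$ ($O{\left(p \right)} = - \frac{2 - 9}{2} = \left(- \frac{1}{2}\right) \left(-7\right) = \frac{7}{2}$)
$G{\left(r,o \right)} = - \frac{1}{2} + o + r$ ($G{\left(r,o \right)} = -4 + \left(\left(r + \frac{7}{2}\right) + o\right) = -4 + \left(\left(\frac{7}{2} + r\right) + o\right) = -4 + \left(\frac{7}{2} + o + r\right) = - \frac{1}{2} + o + r$)
$\frac{G{\left(2010,f{\left(31 \right)} \right)}}{9698721} = \frac{- \frac{1}{2} + \left(2 + 31\right) + 2010}{9698721} = \left(- \frac{1}{2} + 33 + 2010\right) \frac{1}{9698721} = \frac{4085}{2} \cdot \frac{1}{9698721} = \frac{215}{1020918}$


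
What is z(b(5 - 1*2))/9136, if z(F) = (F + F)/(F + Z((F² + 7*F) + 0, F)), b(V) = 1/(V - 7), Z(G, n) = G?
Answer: 1/35402 ≈ 2.8247e-5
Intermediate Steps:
b(V) = 1/(-7 + V)
z(F) = 2*F/(F² + 8*F) (z(F) = (F + F)/(F + ((F² + 7*F) + 0)) = (2*F)/(F + (F² + 7*F)) = (2*F)/(F² + 8*F) = 2*F/(F² + 8*F))
z(b(5 - 1*2))/9136 = (2/(8 + 1/(-7 + (5 - 1*2))))/9136 = (2/(8 + 1/(-7 + (5 - 2))))*(1/9136) = (2/(8 + 1/(-7 + 3)))*(1/9136) = (2/(8 + 1/(-4)))*(1/9136) = (2/(8 - ¼))*(1/9136) = (2/(31/4))*(1/9136) = (2*(4/31))*(1/9136) = (8/31)*(1/9136) = 1/35402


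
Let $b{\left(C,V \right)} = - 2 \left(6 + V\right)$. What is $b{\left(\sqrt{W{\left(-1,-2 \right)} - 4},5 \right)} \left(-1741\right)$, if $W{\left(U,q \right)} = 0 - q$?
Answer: $38302$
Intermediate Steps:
$W{\left(U,q \right)} = - q$
$b{\left(C,V \right)} = -12 - 2 V$
$b{\left(\sqrt{W{\left(-1,-2 \right)} - 4},5 \right)} \left(-1741\right) = \left(-12 - 10\right) \left(-1741\right) = \left(-22\right) \left(-1741\right) = 38302$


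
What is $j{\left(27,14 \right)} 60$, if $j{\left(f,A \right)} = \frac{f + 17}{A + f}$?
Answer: $\frac{2640}{41} \approx 64.39$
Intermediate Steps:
$j{\left(f,A \right)} = \frac{17 + f}{A + f}$
$j{\left(27,14 \right)} 60 = \frac{17 + 27}{14 + 27} \cdot 60 = \frac{1}{41} \cdot 44 \cdot 60 = \frac{44}{41} \cdot 60 = \frac{2640}{41}$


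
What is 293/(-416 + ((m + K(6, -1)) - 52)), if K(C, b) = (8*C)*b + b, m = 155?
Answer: -293/362 ≈ -0.80939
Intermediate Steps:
K(C, b) = b + 8*C*b (K(C, b) = 8*C*b + b = b + 8*C*b)
293/(-416 + ((m + K(6, -1)) - 52)) = 293/(-416 + ((155 - (1 + 8*6)) - 52)) = 293/(-416 + ((155 - (1 + 48)) - 52)) = 293/(-416 + ((155 - 1*49) - 52)) = 293/(-416 + ((155 - 49) - 52)) = 293/(-416 + (106 - 52)) = 293/(-416 + 54) = 293/(-362) = 293*(-1/362) = -293/362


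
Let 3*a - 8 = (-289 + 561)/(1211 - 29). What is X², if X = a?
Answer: 23658496/3143529 ≈ 7.5261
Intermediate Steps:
a = 4864/1773 (a = 8/3 + ((-289 + 561)/(1211 - 29))/3 = 8/3 + (272/1182)/3 = 8/3 + (272*(1/1182))/3 = 8/3 + (⅓)*(136/591) = 8/3 + 136/1773 = 4864/1773 ≈ 2.7434)
X = 4864/1773 ≈ 2.7434
X² = (4864/1773)² = 23658496/3143529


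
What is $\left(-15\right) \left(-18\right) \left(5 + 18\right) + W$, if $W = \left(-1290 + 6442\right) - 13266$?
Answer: $-1904$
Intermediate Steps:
$W = -8114$ ($W = 5152 - 13266 = -8114$)
$\left(-15\right) \left(-18\right) \left(5 + 18\right) + W = \left(-15\right) \left(-18\right) \left(5 + 18\right) - 8114 = 270 \cdot 23 - 8114 = 6210 - 8114 = -1904$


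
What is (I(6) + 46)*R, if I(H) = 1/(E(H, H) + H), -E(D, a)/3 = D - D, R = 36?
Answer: 1662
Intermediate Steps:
E(D, a) = 0 (E(D, a) = -3*(D - D) = -3*0 = 0)
I(H) = 1/H (I(H) = 1/(0 + H) = 1/H)
(I(6) + 46)*R = (1/6 + 46)*36 = (277/6)*36 = 1662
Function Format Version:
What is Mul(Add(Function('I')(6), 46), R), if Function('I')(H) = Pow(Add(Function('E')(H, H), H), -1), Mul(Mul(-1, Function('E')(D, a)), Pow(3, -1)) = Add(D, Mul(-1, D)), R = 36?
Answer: 1662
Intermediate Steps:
Function('E')(D, a) = 0 (Function('E')(D, a) = Mul(-3, Add(D, Mul(-1, D))) = Mul(-3, 0) = 0)
Function('I')(H) = Pow(H, -1) (Function('I')(H) = Pow(Add(0, H), -1) = Pow(H, -1))
Mul(Add(Function('I')(6), 46), R) = Mul(Add(Pow(6, -1), 46), 36) = Mul(Add(Rational(1, 6), 46), 36) = Mul(Rational(277, 6), 36) = 1662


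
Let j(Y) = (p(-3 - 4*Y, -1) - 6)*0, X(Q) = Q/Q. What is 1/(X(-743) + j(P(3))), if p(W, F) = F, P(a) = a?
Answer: 1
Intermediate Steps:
X(Q) = 1
j(Y) = 0 (j(Y) = (-1 - 6)*0 = -7*0 = 0)
1/(X(-743) + j(P(3))) = 1/(1 + 0) = 1/1 = 1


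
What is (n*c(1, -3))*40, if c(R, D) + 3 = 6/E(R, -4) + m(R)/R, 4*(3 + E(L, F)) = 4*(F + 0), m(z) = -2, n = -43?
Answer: 70520/7 ≈ 10074.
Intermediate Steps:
E(L, F) = -3 + F (E(L, F) = -3 + (4*(F + 0))/4 = -3 + (4*F)/4 = -3 + F)
c(R, D) = -27/7 - 2/R (c(R, D) = -3 + (6/(-3 - 4) - 2/R) = -3 + (6/(-7) - 2/R) = -3 + (6*(-⅐) - 2/R) = -3 + (-6/7 - 2/R) = -27/7 - 2/R)
(n*c(1, -3))*40 = -43*(-27/7 - 2/1)*40 = -43*(-27/7 - 2*1)*40 = -43*(-27/7 - 2)*40 = -43*(-41/7)*40 = (1763/7)*40 = 70520/7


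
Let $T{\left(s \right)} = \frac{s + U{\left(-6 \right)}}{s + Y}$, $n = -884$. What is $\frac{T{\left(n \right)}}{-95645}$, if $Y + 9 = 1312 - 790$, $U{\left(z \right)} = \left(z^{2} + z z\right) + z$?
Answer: $- \frac{818}{35484295} \approx -2.3052 \cdot 10^{-5}$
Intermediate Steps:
$U{\left(z \right)} = z + 2 z^{2}$ ($U{\left(z \right)} = \left(z^{2} + z^{2}\right) + z = 2 z^{2} + z = z + 2 z^{2}$)
$Y = 513$ ($Y = -9 + \left(1312 - 790\right) = -9 + 522 = 513$)
$T{\left(s \right)} = \frac{66 + s}{513 + s}$ ($T{\left(s \right)} = \frac{s - 6 \left(1 + 2 \left(-6\right)\right)}{s + 513} = \frac{s - 6 \left(1 - 12\right)}{513 + s} = \frac{s - -66}{513 + s} = \frac{s + 66}{513 + s} = \frac{66 + s}{513 + s}$)
$\frac{T{\left(n \right)}}{-95645} = \frac{\frac{1}{513 - 884} \left(66 - 884\right)}{-95645} = \frac{1}{-371} \left(-818\right) \left(- \frac{1}{95645}\right) = \left(- \frac{1}{371}\right) \left(-818\right) \left(- \frac{1}{95645}\right) = \frac{818}{371} \left(- \frac{1}{95645}\right) = - \frac{818}{35484295}$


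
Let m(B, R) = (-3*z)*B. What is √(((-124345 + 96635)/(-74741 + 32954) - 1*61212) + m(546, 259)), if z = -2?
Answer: I*√11240442629846/13929 ≈ 240.7*I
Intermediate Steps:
m(B, R) = 6*B (m(B, R) = (-3*(-2))*B = 6*B)
√(((-124345 + 96635)/(-74741 + 32954) - 1*61212) + m(546, 259)) = √(((-124345 + 96635)/(-74741 + 32954) - 1*61212) + 6*546) = √((-27710/(-41787) - 61212) + 3276) = √((-27710*(-1/41787) - 61212) + 3276) = √((27710/41787 - 61212) + 3276) = √(-2557838134/41787 + 3276) = √(-2420943922/41787) = I*√11240442629846/13929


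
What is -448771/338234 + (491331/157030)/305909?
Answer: -5389349274627179/4061927385895795 ≈ -1.3268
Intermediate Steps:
-448771/338234 + (491331/157030)/305909 = -448771*1/338234 + (491331*(1/157030))*(1/305909) = -448771/338234 + (491331/157030)*(1/305909) = -448771/338234 + 491331/48036890270 = -5389349274627179/4061927385895795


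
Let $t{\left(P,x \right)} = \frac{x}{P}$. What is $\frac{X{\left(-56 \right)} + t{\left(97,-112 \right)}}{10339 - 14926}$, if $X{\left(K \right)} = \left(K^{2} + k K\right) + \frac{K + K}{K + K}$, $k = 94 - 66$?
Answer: $- \frac{152081}{444939} \approx -0.3418$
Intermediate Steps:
$k = 28$ ($k = 94 - 66 = 28$)
$X{\left(K \right)} = 1 + K^{2} + 28 K$ ($X{\left(K \right)} = \left(K^{2} + 28 K\right) + \frac{K + K}{K + K} = \left(K^{2} + 28 K\right) + \frac{2 K}{2 K} = \left(K^{2} + 28 K\right) + 2 K \frac{1}{2 K} = \left(K^{2} + 28 K\right) + 1 = 1 + K^{2} + 28 K$)
$\frac{X{\left(-56 \right)} + t{\left(97,-112 \right)}}{10339 - 14926} = \frac{\left(1 + \left(-56\right)^{2} + 28 \left(-56\right)\right) - \frac{112}{97}}{10339 - 14926} = \frac{\left(1 + 3136 - 1568\right) - \frac{112}{97}}{-4587} = \left(1569 - \frac{112}{97}\right) \left(- \frac{1}{4587}\right) = \frac{152081}{97} \left(- \frac{1}{4587}\right) = - \frac{152081}{444939}$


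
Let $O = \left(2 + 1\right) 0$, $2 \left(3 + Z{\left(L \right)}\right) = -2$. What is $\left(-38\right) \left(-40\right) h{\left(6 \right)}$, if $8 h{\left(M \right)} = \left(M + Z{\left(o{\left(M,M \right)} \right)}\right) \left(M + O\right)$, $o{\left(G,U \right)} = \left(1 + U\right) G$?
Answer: $2280$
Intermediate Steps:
$o{\left(G,U \right)} = G \left(1 + U\right)$
$Z{\left(L \right)} = -4$ ($Z{\left(L \right)} = -3 + \frac{1}{2} \left(-2\right) = -3 - 1 = -4$)
$O = 0$ ($O = 3 \cdot 0 = 0$)
$h{\left(M \right)} = \frac{M \left(-4 + M\right)}{8}$ ($h{\left(M \right)} = \frac{\left(M - 4\right) \left(M + 0\right)}{8} = \frac{\left(-4 + M\right) M}{8} = \frac{M \left(-4 + M\right)}{8}$)
$\left(-38\right) \left(-40\right) h{\left(6 \right)} = \left(-38\right) \left(-40\right) \frac{1}{8} \cdot 6 \left(-4 + 6\right) = 1520 \cdot \frac{1}{8} \cdot 6 \cdot 2 = 1520 \cdot \frac{3}{2} = 2280$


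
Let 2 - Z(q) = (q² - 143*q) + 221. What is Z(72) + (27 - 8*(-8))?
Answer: 4984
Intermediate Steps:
Z(q) = -219 - q² + 143*q (Z(q) = 2 - ((q² - 143*q) + 221) = 2 - (221 + q² - 143*q) = 2 + (-221 - q² + 143*q) = -219 - q² + 143*q)
Z(72) + (27 - 8*(-8)) = (-219 - 1*72² + 143*72) + (27 - 8*(-8)) = (-219 - 1*5184 + 10296) + (27 + 64) = (-219 - 5184 + 10296) + 91 = 4893 + 91 = 4984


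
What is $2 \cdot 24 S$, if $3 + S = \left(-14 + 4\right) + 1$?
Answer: $-576$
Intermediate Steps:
$S = -12$ ($S = -3 + \left(\left(-14 + 4\right) + 1\right) = -3 + \left(-10 + 1\right) = -3 - 9 = -12$)
$2 \cdot 24 S = 2 \cdot 24 \left(-12\right) = 48 \left(-12\right) = -576$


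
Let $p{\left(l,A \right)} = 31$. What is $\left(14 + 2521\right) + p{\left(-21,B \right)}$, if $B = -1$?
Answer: $2566$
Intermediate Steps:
$\left(14 + 2521\right) + p{\left(-21,B \right)} = \left(14 + 2521\right) + 31 = 2535 + 31 = 2566$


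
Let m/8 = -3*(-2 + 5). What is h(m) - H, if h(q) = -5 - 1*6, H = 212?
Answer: -223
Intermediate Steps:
m = -72 (m = 8*(-3*(-2 + 5)) = 8*(-3*3) = 8*(-9) = -72)
h(q) = -11 (h(q) = -5 - 6 = -11)
h(m) - H = -11 - 1*212 = -11 - 212 = -223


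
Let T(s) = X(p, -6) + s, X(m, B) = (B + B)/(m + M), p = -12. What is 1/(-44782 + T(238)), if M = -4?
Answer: -4/178173 ≈ -2.2450e-5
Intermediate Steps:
X(m, B) = 2*B/(-4 + m) (X(m, B) = (B + B)/(m - 4) = (2*B)/(-4 + m) = 2*B/(-4 + m))
T(s) = 3/4 + s (T(s) = 2*(-6)/(-4 - 12) + s = 2*(-6)/(-16) + s = 2*(-6)*(-1/16) + s = 3/4 + s)
1/(-44782 + T(238)) = 1/(-44782 + (3/4 + 238)) = 1/(-44782 + 955/4) = 1/(-178173/4) = -4/178173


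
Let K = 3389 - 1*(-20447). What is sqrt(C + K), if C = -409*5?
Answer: sqrt(21791) ≈ 147.62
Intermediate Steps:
C = -2045
K = 23836 (K = 3389 + 20447 = 23836)
sqrt(C + K) = sqrt(-2045 + 23836) = sqrt(21791)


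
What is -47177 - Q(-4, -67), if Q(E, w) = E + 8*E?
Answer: -47141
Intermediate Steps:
Q(E, w) = 9*E
-47177 - Q(-4, -67) = -47177 - 9*(-4) = -47177 - 1*(-36) = -47177 + 36 = -47141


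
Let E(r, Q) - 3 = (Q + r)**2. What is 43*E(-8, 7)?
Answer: 172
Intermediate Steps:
E(r, Q) = 3 + (Q + r)**2
43*E(-8, 7) = 43*(3 + (7 - 8)**2) = 43*(3 + (-1)**2) = 43*(3 + 1) = 43*4 = 172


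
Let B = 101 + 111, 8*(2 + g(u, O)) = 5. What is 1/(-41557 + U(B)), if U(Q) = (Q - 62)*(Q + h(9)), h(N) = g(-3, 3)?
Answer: -4/39853 ≈ -0.00010037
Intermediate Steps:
g(u, O) = -11/8 (g(u, O) = -2 + (⅛)*5 = -2 + 5/8 = -11/8)
h(N) = -11/8
B = 212
U(Q) = (-62 + Q)*(-11/8 + Q) (U(Q) = (Q - 62)*(Q - 11/8) = (-62 + Q)*(-11/8 + Q))
1/(-41557 + U(B)) = 1/(-41557 + (341/4 + 212² - 507/8*212)) = 1/(-41557 + (341/4 + 44944 - 26871/2)) = 1/(-41557 + 126375/4) = 1/(-39853/4) = -4/39853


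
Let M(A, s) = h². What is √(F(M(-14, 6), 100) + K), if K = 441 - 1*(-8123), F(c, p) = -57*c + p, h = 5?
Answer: √7239 ≈ 85.082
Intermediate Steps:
M(A, s) = 25 (M(A, s) = 5² = 25)
F(c, p) = p - 57*c
K = 8564 (K = 441 + 8123 = 8564)
√(F(M(-14, 6), 100) + K) = √((100 - 57*25) + 8564) = √((100 - 1425) + 8564) = √(-1325 + 8564) = √7239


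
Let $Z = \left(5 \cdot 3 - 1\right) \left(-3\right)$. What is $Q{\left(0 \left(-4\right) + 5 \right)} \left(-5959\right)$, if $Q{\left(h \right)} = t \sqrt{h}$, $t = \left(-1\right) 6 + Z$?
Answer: $286032 \sqrt{5} \approx 6.3959 \cdot 10^{5}$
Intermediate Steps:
$Z = -42$ ($Z = \left(15 - 1\right) \left(-3\right) = 14 \left(-3\right) = -42$)
$t = -48$ ($t = \left(-1\right) 6 - 42 = -6 - 42 = -48$)
$Q{\left(h \right)} = - 48 \sqrt{h}$
$Q{\left(0 \left(-4\right) + 5 \right)} \left(-5959\right) = - 48 \sqrt{0 \left(-4\right) + 5} \left(-5959\right) = - 48 \sqrt{0 + 5} \left(-5959\right) = - 48 \sqrt{5} \left(-5959\right) = 286032 \sqrt{5}$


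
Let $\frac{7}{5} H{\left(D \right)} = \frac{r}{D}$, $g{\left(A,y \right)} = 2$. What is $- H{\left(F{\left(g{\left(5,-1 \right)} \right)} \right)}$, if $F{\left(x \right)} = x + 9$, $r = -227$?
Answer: $\frac{1135}{77} \approx 14.74$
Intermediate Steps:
$F{\left(x \right)} = 9 + x$
$H{\left(D \right)} = - \frac{1135}{7 D}$ ($H{\left(D \right)} = \frac{5 \left(- \frac{227}{D}\right)}{7} = - \frac{1135}{7 D}$)
$- H{\left(F{\left(g{\left(5,-1 \right)} \right)} \right)} = - \frac{-1135}{7 \left(9 + 2\right)} = - \frac{-1135}{7 \cdot 11} = \left(-1\right) \left(- \frac{1135}{77}\right) = \frac{1135}{77}$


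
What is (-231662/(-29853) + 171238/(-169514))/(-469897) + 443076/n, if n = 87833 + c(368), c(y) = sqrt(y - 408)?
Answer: 46270153036353225469234013/9172372110952709470484673 - 886152*I*sqrt(10)/7714635929 ≈ 5.0445 - 0.00036324*I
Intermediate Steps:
c(y) = sqrt(-408 + y)
n = 87833 + 2*I*sqrt(10) (n = 87833 + sqrt(-408 + 368) = 87833 + sqrt(-40) = 87833 + 2*I*sqrt(10) ≈ 87833.0 + 6.3246*I)
(-231662/(-29853) + 171238/(-169514))/(-469897) + 443076/n = (-231662/(-29853) + 171238/(-169514))/(-469897) + 443076/(87833 + 2*I*sqrt(10)) = (-231662*(-1/29853) + 171238*(-1/169514))*(-1/469897) + 443076/(87833 + 2*I*sqrt(10)) = (231662/29853 - 85619/84757)*(-1/469897) + 443076/(87833 + 2*I*sqrt(10)) = (17078992127/2530250721)*(-1/469897) + 443076/(87833 + 2*I*sqrt(10)) = -17078992127/1188957223045737 + 443076/(87833 + 2*I*sqrt(10))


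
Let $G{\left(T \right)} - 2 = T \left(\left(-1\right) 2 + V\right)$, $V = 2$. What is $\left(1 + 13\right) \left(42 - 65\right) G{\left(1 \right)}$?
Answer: $-644$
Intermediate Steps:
$G{\left(T \right)} = 2$ ($G{\left(T \right)} = 2 + T \left(\left(-1\right) 2 + 2\right) = 2 + T \left(-2 + 2\right) = 2 + T 0 = 2 + 0 = 2$)
$\left(1 + 13\right) \left(42 - 65\right) G{\left(1 \right)} = \left(1 + 13\right) \left(42 - 65\right) 2 = 14 \left(-23\right) 2 = \left(-322\right) 2 = -644$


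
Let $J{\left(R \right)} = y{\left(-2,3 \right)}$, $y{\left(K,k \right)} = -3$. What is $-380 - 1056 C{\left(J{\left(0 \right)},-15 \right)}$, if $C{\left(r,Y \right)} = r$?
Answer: $2788$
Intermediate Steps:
$J{\left(R \right)} = -3$
$-380 - 1056 C{\left(J{\left(0 \right)},-15 \right)} = -380 - -3168 = -380 + 3168 = 2788$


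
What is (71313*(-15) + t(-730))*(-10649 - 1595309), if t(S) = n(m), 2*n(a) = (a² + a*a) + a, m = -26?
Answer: 1716820492656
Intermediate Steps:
n(a) = a² + a/2 (n(a) = ((a² + a*a) + a)/2 = ((a² + a²) + a)/2 = (2*a² + a)/2 = (a + 2*a²)/2 = a² + a/2)
t(S) = 663 (t(S) = -26*(½ - 26) = -26*(-51/2) = 663)
(71313*(-15) + t(-730))*(-10649 - 1595309) = (71313*(-15) + 663)*(-10649 - 1595309) = (-1069695 + 663)*(-1605958) = -1069032*(-1605958) = 1716820492656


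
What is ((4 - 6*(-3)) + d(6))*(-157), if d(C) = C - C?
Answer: -3454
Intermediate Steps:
d(C) = 0
((4 - 6*(-3)) + d(6))*(-157) = ((4 - 6*(-3)) + 0)*(-157) = ((4 + 18) + 0)*(-157) = (22 + 0)*(-157) = 22*(-157) = -3454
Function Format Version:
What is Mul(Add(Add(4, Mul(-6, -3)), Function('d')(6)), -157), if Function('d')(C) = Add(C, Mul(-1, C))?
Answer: -3454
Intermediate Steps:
Function('d')(C) = 0
Mul(Add(Add(4, Mul(-6, -3)), Function('d')(6)), -157) = Mul(Add(Add(4, Mul(-6, -3)), 0), -157) = Mul(Add(Add(4, 18), 0), -157) = Mul(Add(22, 0), -157) = Mul(22, -157) = -3454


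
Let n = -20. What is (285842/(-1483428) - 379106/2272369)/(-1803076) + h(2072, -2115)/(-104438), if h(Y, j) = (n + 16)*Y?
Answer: 12593608931651664171631/158693053200422096350104 ≈ 0.079358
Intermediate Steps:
h(Y, j) = -4*Y (h(Y, j) = (-20 + 16)*Y = -4*Y)
(285842/(-1483428) - 379106/2272369)/(-1803076) + h(2072, -2115)/(-104438) = (285842/(-1483428) - 379106/2272369)/(-1803076) - 4*2072/(-104438) = (285842*(-1/1483428) - 379106*1/2272369)*(-1/1803076) - 8288*(-1/104438) = (-142921/741714 - 379106/2272369)*(-1/1803076) + 4144/52219 = -605957477533/1685447900466*(-1/1803076) + 4144/52219 = 605957477533/3038990658580633416 + 4144/52219 = 12593608931651664171631/158693053200422096350104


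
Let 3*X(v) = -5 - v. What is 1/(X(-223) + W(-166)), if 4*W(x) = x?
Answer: 6/187 ≈ 0.032086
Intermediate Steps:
X(v) = -5/3 - v/3 (X(v) = (-5 - v)/3 = -5/3 - v/3)
W(x) = x/4
1/(X(-223) + W(-166)) = 1/((-5/3 - 1/3*(-223)) + (1/4)*(-166)) = 1/((-5/3 + 223/3) - 83/2) = 1/(218/3 - 83/2) = 1/(187/6) = 6/187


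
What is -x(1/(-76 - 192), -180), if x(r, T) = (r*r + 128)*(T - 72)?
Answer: 579188799/17956 ≈ 32256.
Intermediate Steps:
x(r, T) = (-72 + T)*(128 + r**2) (x(r, T) = (r**2 + 128)*(-72 + T) = (128 + r**2)*(-72 + T) = (-72 + T)*(128 + r**2))
-x(1/(-76 - 192), -180) = -(-9216 - 72/(-76 - 192)**2 + 128*(-180) - 180/(-76 - 192)**2) = -(-9216 - 72*(1/(-268))**2 - 23040 - 180*(1/(-268))**2) = -(-9216 - 72*(-1/268)**2 - 23040 - 180*(-1/268)**2) = -(-9216 - 72*1/71824 - 23040 - 180*1/71824) = -(-9216 - 9/8978 - 23040 - 45/17956) = -1*(-579188799/17956) = 579188799/17956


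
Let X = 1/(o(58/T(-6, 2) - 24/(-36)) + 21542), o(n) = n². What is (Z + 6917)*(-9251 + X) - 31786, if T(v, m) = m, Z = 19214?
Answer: -48788876795754/201799 ≈ -2.4177e+8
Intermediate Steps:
X = 9/201799 (X = 1/((58/2 - 24/(-36))² + 21542) = 1/((58*(½) - 24*(-1/36))² + 21542) = 1/((29 + ⅔)² + 21542) = 1/((89/3)² + 21542) = 1/(7921/9 + 21542) = 1/(201799/9) = 9/201799 ≈ 4.4599e-5)
(Z + 6917)*(-9251 + X) - 31786 = (19214 + 6917)*(-9251 + 9/201799) - 31786 = 26131*(-1866842540/201799) - 31786 = -48782462412740/201799 - 31786 = -48788876795754/201799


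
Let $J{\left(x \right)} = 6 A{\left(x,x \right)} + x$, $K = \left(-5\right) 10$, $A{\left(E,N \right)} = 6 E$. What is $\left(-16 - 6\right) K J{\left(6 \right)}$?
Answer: $244200$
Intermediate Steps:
$K = -50$
$J{\left(x \right)} = 37 x$ ($J{\left(x \right)} = 6 \cdot 6 x + x = 36 x + x = 37 x$)
$\left(-16 - 6\right) K J{\left(6 \right)} = \left(-16 - 6\right) \left(-50\right) 37 \cdot 6 = \left(-22\right) \left(-50\right) 222 = 1100 \cdot 222 = 244200$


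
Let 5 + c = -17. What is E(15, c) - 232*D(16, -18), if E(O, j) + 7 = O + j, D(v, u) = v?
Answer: -3726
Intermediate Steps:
c = -22 (c = -5 - 17 = -22)
E(O, j) = -7 + O + j (E(O, j) = -7 + (O + j) = -7 + O + j)
E(15, c) - 232*D(16, -18) = (-7 + 15 - 22) - 232*16 = -14 - 3712 = -3726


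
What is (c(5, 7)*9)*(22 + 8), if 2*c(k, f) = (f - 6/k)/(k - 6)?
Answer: -783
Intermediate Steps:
c(k, f) = (f - 6/k)/(2*(-6 + k)) (c(k, f) = ((f - 6/k)/(k - 6))/2 = ((f - 6/k)/(-6 + k))/2 = (f - 6/k)/(2*(-6 + k)))
(c(5, 7)*9)*(22 + 8) = (((½)*(-6 + 7*5)/(5*(-6 + 5)))*9)*(22 + 8) = (((½)*(⅕)*(-6 + 35)/(-1))*9)*30 = (((½)*(⅕)*(-1)*29)*9)*30 = -29/10*9*30 = -261/10*30 = -783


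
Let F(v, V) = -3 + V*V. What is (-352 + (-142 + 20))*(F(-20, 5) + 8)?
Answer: -14220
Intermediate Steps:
F(v, V) = -3 + V²
(-352 + (-142 + 20))*(F(-20, 5) + 8) = (-352 + (-142 + 20))*((-3 + 5²) + 8) = (-352 - 122)*((-3 + 25) + 8) = -474*(22 + 8) = -474*30 = -14220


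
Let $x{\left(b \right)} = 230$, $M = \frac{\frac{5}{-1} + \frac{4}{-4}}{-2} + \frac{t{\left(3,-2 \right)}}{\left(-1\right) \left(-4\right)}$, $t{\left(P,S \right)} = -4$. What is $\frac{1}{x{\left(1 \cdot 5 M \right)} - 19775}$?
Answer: $- \frac{1}{19545} \approx -5.1164 \cdot 10^{-5}$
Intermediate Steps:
$M = 2$ ($M = \frac{\frac{5}{-1} + \frac{4}{-4}}{-2} - \frac{4}{\left(-1\right) \left(-4\right)} = \left(5 \left(-1\right) + 4 \left(- \frac{1}{4}\right)\right) \left(- \frac{1}{2}\right) - \frac{4}{4} = \left(-5 - 1\right) \left(- \frac{1}{2}\right) - 1 = \left(-6\right) \left(- \frac{1}{2}\right) - 1 = 3 - 1 = 2$)
$\frac{1}{x{\left(1 \cdot 5 M \right)} - 19775} = \frac{1}{230 - 19775} = \frac{1}{-19545} = - \frac{1}{19545}$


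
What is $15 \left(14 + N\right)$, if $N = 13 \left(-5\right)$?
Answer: $-765$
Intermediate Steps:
$N = -65$
$15 \left(14 + N\right) = 15 \left(14 - 65\right) = 15 \left(-51\right) = -765$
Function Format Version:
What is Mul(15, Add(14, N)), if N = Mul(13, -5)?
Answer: -765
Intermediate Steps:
N = -65
Mul(15, Add(14, N)) = Mul(15, Add(14, -65)) = Mul(15, -51) = -765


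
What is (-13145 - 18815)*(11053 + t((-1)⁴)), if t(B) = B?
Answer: -353285840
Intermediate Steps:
(-13145 - 18815)*(11053 + t((-1)⁴)) = (-13145 - 18815)*(11053 + (-1)⁴) = -31960*(11053 + 1) = -31960*11054 = -353285840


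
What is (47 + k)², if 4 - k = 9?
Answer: 1764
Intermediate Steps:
k = -5 (k = 4 - 1*9 = 4 - 9 = -5)
(47 + k)² = (47 - 5)² = 42² = 1764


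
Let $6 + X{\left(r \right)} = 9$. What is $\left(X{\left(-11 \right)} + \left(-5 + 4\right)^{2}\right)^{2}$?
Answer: $16$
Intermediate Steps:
$X{\left(r \right)} = 3$ ($X{\left(r \right)} = -6 + 9 = 3$)
$\left(X{\left(-11 \right)} + \left(-5 + 4\right)^{2}\right)^{2} = \left(3 + \left(-5 + 4\right)^{2}\right)^{2} = \left(3 + \left(-1\right)^{2}\right)^{2} = \left(3 + 1\right)^{2} = 4^{2} = 16$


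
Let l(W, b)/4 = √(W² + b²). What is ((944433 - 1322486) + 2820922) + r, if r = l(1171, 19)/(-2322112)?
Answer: 2442869 - √1371602/580528 ≈ 2.4429e+6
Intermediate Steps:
l(W, b) = 4*√(W² + b²)
r = -√1371602/580528 (r = (4*√(1171² + 19²))/(-2322112) = (4*√(1371241 + 361))*(-1/2322112) = (4*√1371602)*(-1/2322112) = -√1371602/580528 ≈ -0.0020174)
((944433 - 1322486) + 2820922) + r = ((944433 - 1322486) + 2820922) - √1371602/580528 = (-378053 + 2820922) - √1371602/580528 = 2442869 - √1371602/580528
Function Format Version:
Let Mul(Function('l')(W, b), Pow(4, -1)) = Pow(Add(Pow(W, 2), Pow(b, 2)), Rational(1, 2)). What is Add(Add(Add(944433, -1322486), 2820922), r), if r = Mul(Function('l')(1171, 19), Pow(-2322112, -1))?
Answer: Add(2442869, Mul(Rational(-1, 580528), Pow(1371602, Rational(1, 2)))) ≈ 2.4429e+6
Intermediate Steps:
Function('l')(W, b) = Mul(4, Pow(Add(Pow(W, 2), Pow(b, 2)), Rational(1, 2)))
r = Mul(Rational(-1, 580528), Pow(1371602, Rational(1, 2))) (r = Mul(Mul(4, Pow(Add(Pow(1171, 2), Pow(19, 2)), Rational(1, 2))), Pow(-2322112, -1)) = Mul(Mul(4, Pow(Add(1371241, 361), Rational(1, 2))), Rational(-1, 2322112)) = Mul(Mul(4, Pow(1371602, Rational(1, 2))), Rational(-1, 2322112)) = Mul(Rational(-1, 580528), Pow(1371602, Rational(1, 2))) ≈ -0.0020174)
Add(Add(Add(944433, -1322486), 2820922), r) = Add(Add(Add(944433, -1322486), 2820922), Mul(Rational(-1, 580528), Pow(1371602, Rational(1, 2)))) = Add(Add(-378053, 2820922), Mul(Rational(-1, 580528), Pow(1371602, Rational(1, 2)))) = Add(2442869, Mul(Rational(-1, 580528), Pow(1371602, Rational(1, 2))))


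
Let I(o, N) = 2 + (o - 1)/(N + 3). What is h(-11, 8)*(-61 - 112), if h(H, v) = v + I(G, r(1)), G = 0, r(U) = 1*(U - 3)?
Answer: -1557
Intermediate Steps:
r(U) = -3 + U (r(U) = 1*(-3 + U) = -3 + U)
I(o, N) = 2 + (-1 + o)/(3 + N)
h(H, v) = 1 + v (h(H, v) = v + (5 + 0 + 2*(-3 + 1))/(3 + (-3 + 1)) = v + (5 + 0 + 2*(-2))/(3 - 2) = v + (5 + 0 - 4)/1 = v + 1*1 = v + 1 = 1 + v)
h(-11, 8)*(-61 - 112) = (1 + 8)*(-61 - 112) = 9*(-173) = -1557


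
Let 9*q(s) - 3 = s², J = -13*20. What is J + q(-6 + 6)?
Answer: -779/3 ≈ -259.67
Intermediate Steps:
J = -260
q(s) = ⅓ + s²/9
J + q(-6 + 6) = -260 + (⅓ + (-6 + 6)²/9) = -260 + (⅓ + (⅑)*0²) = -260 + (⅓ + (⅑)*0) = -260 + (⅓ + 0) = -260 + ⅓ = -779/3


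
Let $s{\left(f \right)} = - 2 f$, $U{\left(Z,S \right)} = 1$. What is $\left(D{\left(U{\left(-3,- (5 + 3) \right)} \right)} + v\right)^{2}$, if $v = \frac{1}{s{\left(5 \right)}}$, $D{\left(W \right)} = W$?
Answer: $\frac{81}{100} \approx 0.81$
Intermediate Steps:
$v = - \frac{1}{10}$ ($v = \frac{1}{\left(-2\right) 5} = \frac{1}{-10} = - \frac{1}{10} \approx -0.1$)
$\left(D{\left(U{\left(-3,- (5 + 3) \right)} \right)} + v\right)^{2} = \left(1 - \frac{1}{10}\right)^{2} = \left(\frac{9}{10}\right)^{2} = \frac{81}{100}$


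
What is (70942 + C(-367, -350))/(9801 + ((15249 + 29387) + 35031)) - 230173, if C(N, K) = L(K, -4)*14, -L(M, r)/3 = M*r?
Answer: -10296552911/44734 ≈ -2.3017e+5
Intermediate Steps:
L(M, r) = -3*M*r
C(N, K) = 168*K (C(N, K) = -3*K*(-4)*14 = (12*K)*14 = 168*K)
(70942 + C(-367, -350))/(9801 + ((15249 + 29387) + 35031)) - 230173 = (70942 + 168*(-350))/(9801 + ((15249 + 29387) + 35031)) - 230173 = (70942 - 58800)/(9801 + (44636 + 35031)) - 230173 = 12142/(9801 + 79667) - 230173 = 12142/89468 - 230173 = 12142*(1/89468) - 230173 = 6071/44734 - 230173 = -10296552911/44734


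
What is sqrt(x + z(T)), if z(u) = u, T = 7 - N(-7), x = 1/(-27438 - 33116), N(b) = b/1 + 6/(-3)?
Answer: sqrt(58668530102)/60554 ≈ 4.0000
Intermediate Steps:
N(b) = -2 + b (N(b) = b*1 + 6*(-1/3) = b - 2 = -2 + b)
x = -1/60554 (x = 1/(-60554) = -1/60554 ≈ -1.6514e-5)
T = 16 (T = 7 - (-2 - 7) = 7 - 1*(-9) = 7 + 9 = 16)
sqrt(x + z(T)) = sqrt(-1/60554 + 16) = sqrt(968863/60554) = sqrt(58668530102)/60554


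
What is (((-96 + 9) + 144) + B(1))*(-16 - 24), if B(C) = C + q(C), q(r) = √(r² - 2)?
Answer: -2320 - 40*I ≈ -2320.0 - 40.0*I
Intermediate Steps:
q(r) = √(-2 + r²)
B(C) = C + √(-2 + C²)
(((-96 + 9) + 144) + B(1))*(-16 - 24) = (((-96 + 9) + 144) + (1 + √(-2 + 1²)))*(-16 - 24) = ((-87 + 144) + (1 + √(-2 + 1)))*(-40) = (57 + (1 + √(-1)))*(-40) = (57 + (1 + I))*(-40) = (58 + I)*(-40) = -2320 - 40*I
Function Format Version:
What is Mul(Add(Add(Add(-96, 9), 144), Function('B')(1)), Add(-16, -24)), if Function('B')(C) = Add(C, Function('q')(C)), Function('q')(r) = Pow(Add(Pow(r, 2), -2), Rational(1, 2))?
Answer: Add(-2320, Mul(-40, I)) ≈ Add(-2320.0, Mul(-40.000, I))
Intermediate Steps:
Function('q')(r) = Pow(Add(-2, Pow(r, 2)), Rational(1, 2))
Function('B')(C) = Add(C, Pow(Add(-2, Pow(C, 2)), Rational(1, 2)))
Mul(Add(Add(Add(-96, 9), 144), Function('B')(1)), Add(-16, -24)) = Mul(Add(Add(Add(-96, 9), 144), Add(1, Pow(Add(-2, Pow(1, 2)), Rational(1, 2)))), Add(-16, -24)) = Mul(Add(Add(-87, 144), Add(1, Pow(Add(-2, 1), Rational(1, 2)))), -40) = Mul(Add(57, Add(1, Pow(-1, Rational(1, 2)))), -40) = Mul(Add(57, Add(1, I)), -40) = Mul(Add(58, I), -40) = Add(-2320, Mul(-40, I))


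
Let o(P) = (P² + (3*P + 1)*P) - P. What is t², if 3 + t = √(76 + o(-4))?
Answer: 149 - 12*√35 ≈ 78.007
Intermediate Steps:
o(P) = P² - P + P*(1 + 3*P) (o(P) = (P² + (1 + 3*P)*P) - P = (P² + P*(1 + 3*P)) - P = P² - P + P*(1 + 3*P))
t = -3 + 2*√35 (t = -3 + √(76 + 4*(-4)²) = -3 + √(76 + 4*16) = -3 + √(76 + 64) = -3 + √140 = -3 + 2*√35 ≈ 8.8322)
t² = (-3 + 2*√35)²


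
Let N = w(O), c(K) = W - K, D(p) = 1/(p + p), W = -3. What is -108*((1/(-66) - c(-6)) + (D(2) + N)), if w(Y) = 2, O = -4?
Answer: 909/11 ≈ 82.636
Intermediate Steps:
D(p) = 1/(2*p)
c(K) = -3 - K
N = 2
-108*((1/(-66) - c(-6)) + (D(2) + N)) = -108*((1/(-66) - (-3 - 1*(-6))) + ((½)/2 + 2)) = -108*((-1/66 - (-3 + 6)) + ((½)*(½) + 2)) = -108*((-1/66 - 1*3) + (¼ + 2)) = -108*((-1/66 - 3) + 9/4) = -108*(-199/66 + 9/4) = -108*(-101/132) = 909/11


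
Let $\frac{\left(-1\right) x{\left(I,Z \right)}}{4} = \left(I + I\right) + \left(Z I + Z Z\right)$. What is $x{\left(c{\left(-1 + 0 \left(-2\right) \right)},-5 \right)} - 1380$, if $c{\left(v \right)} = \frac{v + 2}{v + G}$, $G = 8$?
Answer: $- \frac{10348}{7} \approx -1478.3$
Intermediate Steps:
$c{\left(v \right)} = \frac{2 + v}{8 + v}$ ($c{\left(v \right)} = \frac{v + 2}{v + 8} = \frac{2 + v}{8 + v}$)
$x{\left(I,Z \right)} = - 8 I - 4 Z^{2} - 4 I Z$ ($x{\left(I,Z \right)} = - 4 \left(\left(I + I\right) + \left(Z I + Z Z\right)\right) = - 4 \left(2 I + \left(I Z + Z^{2}\right)\right) = - 4 \left(2 I + \left(Z^{2} + I Z\right)\right) = - 4 \left(Z^{2} + 2 I + I Z\right) = - 8 I - 4 Z^{2} - 4 I Z$)
$x{\left(c{\left(-1 + 0 \left(-2\right) \right)},-5 \right)} - 1380 = \left(- 8 \frac{2 + \left(-1 + 0 \left(-2\right)\right)}{8 + \left(-1 + 0 \left(-2\right)\right)} - 4 \left(-5\right)^{2} - 4 \frac{2 + \left(-1 + 0 \left(-2\right)\right)}{8 + \left(-1 + 0 \left(-2\right)\right)} \left(-5\right)\right) - 1380 = \left(- 8 \frac{2 + \left(-1 + 0\right)}{8 + \left(-1 + 0\right)} - 100 - 4 \frac{2 + \left(-1 + 0\right)}{8 + \left(-1 + 0\right)} \left(-5\right)\right) - 1380 = \left(- 8 \frac{2 - 1}{8 - 1} - 100 - 4 \frac{2 - 1}{8 - 1} \left(-5\right)\right) - 1380 = \left(- 8 \cdot \frac{1}{7} \cdot 1 - 100 - 4 \cdot \frac{1}{7} \cdot 1 \left(-5\right)\right) - 1380 = \left(\left(-8\right) \frac{1}{7} - 100 - \frac{4}{7} \left(-5\right)\right) - 1380 = \left(- \frac{8}{7} - 100 + \frac{20}{7}\right) - 1380 = - \frac{688}{7} - 1380 = - \frac{10348}{7}$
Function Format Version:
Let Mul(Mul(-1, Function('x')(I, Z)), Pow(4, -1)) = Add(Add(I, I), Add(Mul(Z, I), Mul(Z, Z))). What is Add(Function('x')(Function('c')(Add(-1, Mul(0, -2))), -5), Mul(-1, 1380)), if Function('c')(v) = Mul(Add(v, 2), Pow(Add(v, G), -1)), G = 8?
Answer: Rational(-10348, 7) ≈ -1478.3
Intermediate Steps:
Function('c')(v) = Mul(Pow(Add(8, v), -1), Add(2, v)) (Function('c')(v) = Mul(Add(v, 2), Pow(Add(v, 8), -1)) = Mul(Add(2, v), Pow(Add(8, v), -1)) = Mul(Pow(Add(8, v), -1), Add(2, v)))
Function('x')(I, Z) = Add(Mul(-8, I), Mul(-4, Pow(Z, 2)), Mul(-4, I, Z)) (Function('x')(I, Z) = Mul(-4, Add(Add(I, I), Add(Mul(Z, I), Mul(Z, Z)))) = Mul(-4, Add(Mul(2, I), Add(Mul(I, Z), Pow(Z, 2)))) = Mul(-4, Add(Mul(2, I), Add(Pow(Z, 2), Mul(I, Z)))) = Mul(-4, Add(Pow(Z, 2), Mul(2, I), Mul(I, Z))) = Add(Mul(-8, I), Mul(-4, Pow(Z, 2)), Mul(-4, I, Z)))
Add(Function('x')(Function('c')(Add(-1, Mul(0, -2))), -5), Mul(-1, 1380)) = Add(Add(Mul(-8, Mul(Pow(Add(8, Add(-1, Mul(0, -2))), -1), Add(2, Add(-1, Mul(0, -2))))), Mul(-4, Pow(-5, 2)), Mul(-4, Mul(Pow(Add(8, Add(-1, Mul(0, -2))), -1), Add(2, Add(-1, Mul(0, -2)))), -5)), Mul(-1, 1380)) = Add(Add(Mul(-8, Mul(Pow(Add(8, Add(-1, 0)), -1), Add(2, Add(-1, 0)))), Mul(-4, 25), Mul(-4, Mul(Pow(Add(8, Add(-1, 0)), -1), Add(2, Add(-1, 0))), -5)), -1380) = Add(Add(Mul(-8, Mul(Pow(Add(8, -1), -1), Add(2, -1))), -100, Mul(-4, Mul(Pow(Add(8, -1), -1), Add(2, -1)), -5)), -1380) = Add(Add(Mul(-8, Mul(Pow(7, -1), 1)), -100, Mul(-4, Mul(Pow(7, -1), 1), -5)), -1380) = Add(Add(Mul(-8, Mul(Rational(1, 7), 1)), -100, Mul(-4, Mul(Rational(1, 7), 1), -5)), -1380) = Add(Add(Mul(-8, Rational(1, 7)), -100, Mul(-4, Rational(1, 7), -5)), -1380) = Add(Add(Rational(-8, 7), -100, Rational(20, 7)), -1380) = Add(Rational(-688, 7), -1380) = Rational(-10348, 7)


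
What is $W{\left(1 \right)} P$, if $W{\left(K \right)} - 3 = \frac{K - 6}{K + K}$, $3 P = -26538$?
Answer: $-4423$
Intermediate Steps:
$P = -8846$ ($P = \frac{1}{3} \left(-26538\right) = -8846$)
$W{\left(K \right)} = 3 + \frac{-6 + K}{2 K}$ ($W{\left(K \right)} = 3 + \frac{K - 6}{K + K} = 3 + \frac{-6 + K}{2 K}$)
$W{\left(1 \right)} P = \left(\frac{7}{2} - \frac{3}{1}\right) \left(-8846\right) = \left(\frac{7}{2} - 3\right) \left(-8846\right) = \frac{1}{2} \left(-8846\right) = -4423$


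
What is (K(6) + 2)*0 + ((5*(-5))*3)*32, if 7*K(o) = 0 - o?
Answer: -2400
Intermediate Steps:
K(o) = -o/7 (K(o) = (0 - o)/7 = (-o)/7 = -o/7)
(K(6) + 2)*0 + ((5*(-5))*3)*32 = (-⅐*6 + 2)*0 + ((5*(-5))*3)*32 = (-6/7 + 2)*0 - 25*3*32 = (8/7)*0 - 75*32 = 0 - 2400 = -2400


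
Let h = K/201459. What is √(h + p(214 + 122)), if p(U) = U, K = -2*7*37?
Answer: √13636700481054/201459 ≈ 18.330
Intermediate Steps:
K = -518 (K = -14*37 = -518)
h = -518/201459 ≈ -0.0025712
√(h + p(214 + 122)) = √(-518/201459 + (214 + 122)) = √(-518/201459 + 336) = √(67689706/201459) = √13636700481054/201459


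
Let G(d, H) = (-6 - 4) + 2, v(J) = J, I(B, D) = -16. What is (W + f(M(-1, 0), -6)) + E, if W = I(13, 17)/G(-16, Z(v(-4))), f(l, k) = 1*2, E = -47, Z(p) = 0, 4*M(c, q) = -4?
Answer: -43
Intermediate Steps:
M(c, q) = -1 (M(c, q) = (¼)*(-4) = -1)
G(d, H) = -8 (G(d, H) = -10 + 2 = -8)
f(l, k) = 2
W = 2 (W = -16/(-8) = -16*(-⅛) = 2)
(W + f(M(-1, 0), -6)) + E = (2 + 2) - 47 = 4 - 47 = -43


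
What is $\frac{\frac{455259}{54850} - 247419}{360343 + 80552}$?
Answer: $- \frac{4523492297}{8061030250} \approx -0.56116$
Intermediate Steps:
$\frac{\frac{455259}{54850} - 247419}{360343 + 80552} = \frac{455259 \cdot \frac{1}{54850} - 247419}{440895} = \left(\frac{455259}{54850} - 247419\right) \frac{1}{440895} = \left(- \frac{13570476891}{54850}\right) \frac{1}{440895} = - \frac{4523492297}{8061030250}$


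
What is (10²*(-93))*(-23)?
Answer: 213900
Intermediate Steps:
(10²*(-93))*(-23) = (100*(-93))*(-23) = -9300*(-23) = 213900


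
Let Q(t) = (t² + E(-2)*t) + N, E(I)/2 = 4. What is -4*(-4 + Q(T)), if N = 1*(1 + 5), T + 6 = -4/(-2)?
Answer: 56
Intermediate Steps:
T = -4 (T = -6 - 4/(-2) = -6 - 4*(-½) = -6 + 2 = -4)
E(I) = 8 (E(I) = 2*4 = 8)
N = 6 (N = 1*6 = 6)
Q(t) = 6 + t² + 8*t (Q(t) = (t² + 8*t) + 6 = 6 + t² + 8*t)
-4*(-4 + Q(T)) = -4*(-4 + (6 + (-4)² + 8*(-4))) = -4*(-4 + (6 + 16 - 32)) = -4*(-4 - 10) = -4*(-14) = 56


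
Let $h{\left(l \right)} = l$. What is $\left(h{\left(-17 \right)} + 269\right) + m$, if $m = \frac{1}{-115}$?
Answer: $\frac{28979}{115} \approx 251.99$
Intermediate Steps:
$m = - \frac{1}{115} \approx -0.0086956$
$\left(h{\left(-17 \right)} + 269\right) + m = \left(-17 + 269\right) - \frac{1}{115} = 252 - \frac{1}{115} = \frac{28979}{115}$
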